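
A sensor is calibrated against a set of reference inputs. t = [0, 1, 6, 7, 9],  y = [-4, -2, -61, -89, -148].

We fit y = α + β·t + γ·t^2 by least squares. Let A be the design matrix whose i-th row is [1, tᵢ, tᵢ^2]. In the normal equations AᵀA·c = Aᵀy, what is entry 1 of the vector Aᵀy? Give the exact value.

Entry 1 ↔ basis 1, so (Aᵀy)_{1} = Σᵢ yᵢ = (1)·(-4) + (1)·(-2) + (1)·(-61) + (1)·(-89) + (1)·(-148) = -304.

-304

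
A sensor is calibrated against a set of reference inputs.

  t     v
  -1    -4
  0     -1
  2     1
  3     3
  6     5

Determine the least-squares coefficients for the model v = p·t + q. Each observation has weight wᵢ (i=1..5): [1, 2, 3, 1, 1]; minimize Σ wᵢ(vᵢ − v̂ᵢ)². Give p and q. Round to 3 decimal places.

p = 1.201, q = -1.478

The normal equations are: 58·p + 14·q = 49;  14·p + 8·q = 5.
(Σwᵢ·t·t = 58, Σwᵢ·t = 14, Σwᵢ·1 = 8, Σwᵢ·t·v = 49, Σwᵢ·v = 5.)
Eliminating q: 8·(row 1) − 14·(row 2) gives 268·p = 8·49 − 14·5 = 322, so p = 161/134.
Then q = (5 − 14·(161/134))/8 = -99/67.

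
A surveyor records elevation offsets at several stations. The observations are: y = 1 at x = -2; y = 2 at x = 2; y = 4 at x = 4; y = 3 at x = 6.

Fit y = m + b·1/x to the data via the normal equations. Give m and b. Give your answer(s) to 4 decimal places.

m = 2.3175, b = 1.7524

Sums needed: Σ1 = 4, Σ1/x = 5/12, Σ1/x·1/x = 85/144.
Right-hand side: Σy = 10, Σ1/x·y = 2.
So MᵀM·[m, b]ᵀ = Mᵀy: [[4, 5/12]; [5/12, 85/144]]·[m, b]ᵀ = [10, 2]ᵀ.
Δ = 4·(85/144) − (5/12)² = 35/16.
m = (10·(85/144) − (5/12)·2)/(35/16) = 146/63; b = (4·2 − (5/12)·10)/(35/16) = 184/105.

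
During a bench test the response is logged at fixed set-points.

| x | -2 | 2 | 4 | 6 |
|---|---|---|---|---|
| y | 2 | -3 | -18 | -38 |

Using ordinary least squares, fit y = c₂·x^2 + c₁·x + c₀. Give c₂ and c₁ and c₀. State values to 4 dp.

AᵀA·[c₂, c₁, c₀]ᵀ = Aᵀy reads: 1584·c₂ + 280·c₁ + 60·c₀ = -1660;  280·c₂ + 60·c₁ + 10·c₀ = -310;  60·c₂ + 10·c₁ + 4·c₀ = -57.
Inverting the 3×3 Gram matrix, [c₂, c₁, c₀]ᵀ = [-10/11, -31/22, 32/11]ᵀ.

c₂ = -0.9091, c₁ = -1.4091, c₀ = 2.9091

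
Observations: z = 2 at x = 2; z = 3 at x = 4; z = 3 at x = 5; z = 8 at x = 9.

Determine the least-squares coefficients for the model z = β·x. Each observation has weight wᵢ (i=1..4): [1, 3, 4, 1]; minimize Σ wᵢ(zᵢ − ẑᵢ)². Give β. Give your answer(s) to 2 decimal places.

Compute the Gram sums: Σwᵢ·x·x = 233.
Moment sums: Σwᵢ·x·z = 172.
So AᵀWA·[β]ᵀ = AᵀWz: [[233]]·[β]ᵀ = [172]ᵀ.
β = 172/233 = 0.738197.

β = 0.74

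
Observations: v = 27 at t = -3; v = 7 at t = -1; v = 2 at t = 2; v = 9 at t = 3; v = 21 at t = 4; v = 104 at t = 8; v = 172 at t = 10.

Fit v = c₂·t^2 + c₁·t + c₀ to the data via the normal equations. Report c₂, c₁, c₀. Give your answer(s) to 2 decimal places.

c₂ = 2.02, c₁ = -3.07, c₀ = 0.48

Sums needed: Σt^2·t^2 = 14531, Σt^2·t = 1583, Σt^2 = 203, Σt·t = 203, Σt = 23, Σ1 = 7.
Moment sums: Σt^2·v = 24531, Σt·v = 2579, Σv = 342.
AᵀA·[c₂, c₁, c₀]ᵀ = Aᵀv becomes [[14531, 1583, 203]; [1583, 203, 23]; [203, 23, 7]]·[c₂, c₁, c₀]ᵀ = [24531, 2579, 342]ᵀ.
Solving the 3×3 system (Gaussian elimination) gives c₂ = 231469/114816, c₁ = -352633/114816, c₀ = 1159/2392.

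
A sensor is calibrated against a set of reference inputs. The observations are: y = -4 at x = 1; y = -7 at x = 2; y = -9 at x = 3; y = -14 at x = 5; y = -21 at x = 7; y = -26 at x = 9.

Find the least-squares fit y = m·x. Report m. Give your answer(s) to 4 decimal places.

m = -2.9349

Entries of MᵀM: Σx·x = 169.
Moment sums: Σx·y = -496.
MᵀM·[m]ᵀ = Mᵀy becomes [[169]]·[m]ᵀ = [-496]ᵀ.
m = (-496)/169 = -2.93491.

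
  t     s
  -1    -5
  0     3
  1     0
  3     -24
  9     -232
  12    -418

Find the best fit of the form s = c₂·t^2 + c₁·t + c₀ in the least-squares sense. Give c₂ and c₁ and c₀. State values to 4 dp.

Setting ∂/∂c₂ … = 0 gives: 27380·c₂ + 2484·c₁ + 236·c₀ = -79205;  2484·c₂ + 236·c₁ + 24·c₀ = -7171;  236·c₂ + 24·c₁ + 6·c₀ = -676.
Row-reducing yields c₂ = -2609/868, c₁ = 2509/2170, c₀ = 2029/2170.

c₂ = -3.0058, c₁ = 1.1562, c₀ = 0.9350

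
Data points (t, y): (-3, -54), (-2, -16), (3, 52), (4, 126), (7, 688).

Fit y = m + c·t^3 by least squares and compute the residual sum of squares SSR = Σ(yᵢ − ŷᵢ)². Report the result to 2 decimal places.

SSR = 6.38

Compute the Gram sums: Σ1 = 5, Σt^3 = 399, Σt^3·t^3 = 123267.
And Σy = 796, Σt^3·y = 247038.
MᵀM·[m, c]ᵀ = Mᵀy becomes [[5, 399]; [399, 123267]]·[m, c]ᵀ = [796, 247038]ᵀ.
Δ = 5·123267 − 399² = 457134.
m = (796·123267 − 399·247038)/457134 = -74605/76189; c = (5·247038 − 399·796)/457134 = 152931/76189.
Residuals: 89536/76189, 79029/76189, -92704/76189, -113165/76189, 37304/76189; SSR = 486346/76189.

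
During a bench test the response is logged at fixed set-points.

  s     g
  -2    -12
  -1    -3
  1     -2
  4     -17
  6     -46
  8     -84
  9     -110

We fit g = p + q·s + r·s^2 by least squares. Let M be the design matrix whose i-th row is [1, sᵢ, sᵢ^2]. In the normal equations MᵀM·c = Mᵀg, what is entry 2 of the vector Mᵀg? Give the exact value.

-1981

Entry 2 ↔ basis s, so (Mᵀg)_{2} = Σᵢ (s)·gᵢ = (-2)·(-12) + (-1)·(-3) + (1)·(-2) + (4)·(-17) + (6)·(-46) + (8)·(-84) + (9)·(-110) = -1981.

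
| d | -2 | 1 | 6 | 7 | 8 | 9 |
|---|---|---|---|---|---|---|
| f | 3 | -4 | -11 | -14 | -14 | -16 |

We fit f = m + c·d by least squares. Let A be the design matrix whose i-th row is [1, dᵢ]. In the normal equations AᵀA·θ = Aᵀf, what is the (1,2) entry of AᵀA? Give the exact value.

Row 1 ↔ basis 1, column 2 ↔ basis d, so (AᵀA)_{1,2} = Σᵢ d = (1)·(-2) + (1)·(1) + (1)·(6) + (1)·(7) + (1)·(8) + (1)·(9) = 29.

29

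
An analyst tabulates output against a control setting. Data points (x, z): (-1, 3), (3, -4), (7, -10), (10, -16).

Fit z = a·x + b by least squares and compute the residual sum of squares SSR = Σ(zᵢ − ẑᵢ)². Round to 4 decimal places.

The normal equations are: 159·a + 19·b = -245;  19·a + 4·b = -27.
Δ = 159·4 − 19² = 275.
a = ((-245)·4 − 19·(-27))/275 = -467/275; b = (159·(-27) − 19·(-245))/275 = 362/275.
Residuals: -4/275, -61/275, 157/275, -92/275; SSR = 134/275.

SSR = 0.4873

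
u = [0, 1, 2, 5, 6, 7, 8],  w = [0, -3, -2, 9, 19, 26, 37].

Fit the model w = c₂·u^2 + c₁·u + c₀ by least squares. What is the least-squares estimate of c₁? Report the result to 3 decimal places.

Normal-equation sums: Σu^2·u^2 = 8435, Σu^2·u = 1205, Σu^2 = 179, Σu·u = 179, Σu = 29, Σ1 = 7.
Moment sums: Σu^2·w = 4540, Σu·w = 630, Σw = 86.
MᵀM·[c₂, c₁, c₀]ᵀ = Mᵀw becomes [[8435, 1205, 179]; [1205, 179, 29]; [179, 29, 7]]·[c₂, c₁, c₀]ᵀ = [4540, 630, 86]ᵀ.
Solving the 3×3 system (Gaussian elimination) gives c₂ = 9563/10752, c₁ = -25295/10752, c₀ = -1275/1792.

c₁ = -2.353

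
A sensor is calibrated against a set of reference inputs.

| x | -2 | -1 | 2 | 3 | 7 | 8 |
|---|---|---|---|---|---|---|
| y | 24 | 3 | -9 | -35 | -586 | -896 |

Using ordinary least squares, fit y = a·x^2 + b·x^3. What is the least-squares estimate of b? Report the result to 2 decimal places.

b = -2.01

The normal equations are: 6611·a + 49817·b = -86310;  49817·a + 380651·b = -660962.
(Σx^2·x^2 = 6611, Σx^2·x^3 = 49817, Σx^3·x^3 = 380651, Σx^2·y = -86310, Σx^3·y = -660962.)
Eliminating b: 380651·(row 1) − 49817·(row 2) gives 34750272·a = 380651·(-86310) − 49817·(-660962) = 73156144, so a = 4572259/2171892.
Then b = ((-660962) − 49817·(4572259/2171892))/380651 = -4369657/2171892.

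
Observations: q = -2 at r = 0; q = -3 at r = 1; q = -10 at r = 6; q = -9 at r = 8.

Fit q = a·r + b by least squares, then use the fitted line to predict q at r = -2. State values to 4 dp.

Entries of MᵀM: Σr·r = 101, Σr = 15, Σ1 = 4.
For Mᵀq: Σr·q = -135, Σq = -24.
Eliminating b: 4·(row 1) − 15·(row 2) gives 179·a = 4·(-135) − 15·(-24) = -180, so a = -180/179.
Then b = ((-24) − 15·(-180/179))/4 = -399/179.
At r = -2: q̂ = (-180/179)·(-2) + (-399/179)·(1) = -39/179.

q̂ = -0.2179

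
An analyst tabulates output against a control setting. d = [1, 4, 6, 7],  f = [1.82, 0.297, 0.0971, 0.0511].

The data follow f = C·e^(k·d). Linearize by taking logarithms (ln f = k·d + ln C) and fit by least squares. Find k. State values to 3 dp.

Let Y = ln f. Fitting Y = k·d + ln C by least squares:
Σd = 18.0000, Σ(d)² = 102.0000, Σln f = -5.9212, Σd·ln f = -39.0671.
Normal system: [[102.0000, 18.0000]; [18.0000, 4]]·[k, ln C]ᵀ = [-39.0671, -5.9212]ᵀ.
Slope k = (n·Σd·ln f − Σd·Σln f)/(n·Σ(d)² − (Σd)²) = (4·-39.0671 − 18.0000·-5.9212)/84.0000 = -0.59152; ln C = (Σln f − k·Σd)/n = 1.18154.

k = -0.592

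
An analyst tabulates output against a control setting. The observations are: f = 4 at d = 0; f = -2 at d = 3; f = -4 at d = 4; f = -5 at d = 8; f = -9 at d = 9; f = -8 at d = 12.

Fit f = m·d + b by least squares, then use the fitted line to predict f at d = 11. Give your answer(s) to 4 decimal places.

f̂ = -8.8469

Normal-equation sums: Σd·d = 314, Σd = 36, Σ1 = 6.
Right-hand side: Σd·f = -239, Σf = -24.
MᵀM·[m, b]ᵀ = Mᵀf becomes [[314, 36]; [36, 6]]·[m, b]ᵀ = [-239, -24]ᵀ.
Eliminating b: 6·(row 1) − 36·(row 2) gives 588·m = 6·(-239) − 36·(-24) = -570, so m = -95/98.
Then b = ((-24) − 36·(-95/98))/6 = 89/49.
At d = 11: f̂ = (-95/98)·(11) + (89/49)·(1) = -867/98.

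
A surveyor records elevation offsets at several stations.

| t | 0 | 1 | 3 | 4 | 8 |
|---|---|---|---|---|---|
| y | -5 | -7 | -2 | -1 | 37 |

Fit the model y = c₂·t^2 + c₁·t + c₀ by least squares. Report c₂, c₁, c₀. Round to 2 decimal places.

Sums needed: Σt^2·t^2 = 4434, Σt^2·t = 604, Σt^2 = 90, Σt·t = 90, Σt = 16, Σ1 = 5.
Right-hand side: Σt^2·y = 2327, Σt·y = 279, Σy = 22.
So MᵀM·[c₂, c₁, c₀]ᵀ = Mᵀy: [[4434, 604, 90]; [604, 90, 16]; [90, 16, 5]]·[c₂, c₁, c₀]ᵀ = [2327, 279, 22]ᵀ.
Solving the 3×3 system (Gaussian elimination) gives c₂ = 22513/23318, c₁ = -57989/23318, c₀ = -58535/11659.

c₂ = 0.97, c₁ = -2.49, c₀ = -5.02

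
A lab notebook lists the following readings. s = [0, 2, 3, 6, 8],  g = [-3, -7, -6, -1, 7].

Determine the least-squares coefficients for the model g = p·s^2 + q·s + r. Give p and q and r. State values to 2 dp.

Sums needed: Σs^2·s^2 = 5489, Σs^2·s = 763, Σs^2 = 113, Σs·s = 113, Σs = 19, Σ1 = 5.
Moment sums: Σs^2·g = 330, Σs·g = 18, Σg = -10.
Normal equations: [[5489, 763, 113]; [763, 113, 19]; [113, 19, 5]]·[p, q, r]ᵀ = [330, 18, -10]ᵀ.
Row-reducing yields p = 139/294, q = -733/294, r = -472/147.

p = 0.47, q = -2.49, r = -3.21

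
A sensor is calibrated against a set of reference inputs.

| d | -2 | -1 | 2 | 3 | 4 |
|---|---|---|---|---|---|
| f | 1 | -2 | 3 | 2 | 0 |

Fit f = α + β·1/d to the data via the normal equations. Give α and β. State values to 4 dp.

The normal system XᵀX·[α, β]ᵀ = Xᵀf is [[5, -5/12]; [-5/12, 241/144]]·[α, β]ᵀ = [4, 11/3]ᵀ.
Δ = 5·(241/144) − (-5/12)² = 295/36.
α = (4·(241/144) − (-5/12)·(11/3))/(295/36) = 296/295; β = (5·(11/3) − (-5/12)·4)/(295/36) = 144/59.

α = 1.0034, β = 2.4407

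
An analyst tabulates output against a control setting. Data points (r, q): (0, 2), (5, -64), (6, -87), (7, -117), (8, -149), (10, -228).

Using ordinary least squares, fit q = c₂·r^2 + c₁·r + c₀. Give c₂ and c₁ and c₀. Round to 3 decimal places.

c₂ = -1.999, c₁ = -2.960, c₀ = 1.870

Compute the Gram sums: Σr^2·r^2 = 18418, Σr^2·r = 2196, Σr^2 = 274, Σr·r = 274, Σr = 36, Σ1 = 6.
Right-hand side: Σr^2·q = -42801, Σr·q = -5133, Σq = -643.
Solving the 3×3 system (Gaussian elimination) gives c₂ = -28337/14177, c₁ = -83919/28354, c₀ = 53023/28354.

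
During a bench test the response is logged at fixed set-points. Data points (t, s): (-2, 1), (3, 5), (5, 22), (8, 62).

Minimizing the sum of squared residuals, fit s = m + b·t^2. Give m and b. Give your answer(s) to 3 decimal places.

m = -3.633, b = 1.025

With design matrix M, MᵀM = [[4, 102]; [102, 4818]] and Mᵀs = [90, 4567]ᵀ.
Eliminating b: 4818·(row 1) − 102·(row 2) gives 8868·m = 4818·90 − 102·4567 = -32214, so m = -5369/1478.
Then b = (4567 − 102·(-5369/1478))/4818 = 2272/2217.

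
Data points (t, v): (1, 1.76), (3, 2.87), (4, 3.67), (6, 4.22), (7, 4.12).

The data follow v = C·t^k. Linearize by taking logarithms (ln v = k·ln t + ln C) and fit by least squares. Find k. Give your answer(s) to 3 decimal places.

k = 0.465

Linearized form: ln v = k·ln t + ln C. From the 5 transformed points,
Σln t = 6.2226, Σ(ln t)² = 10.1257, Σln v = 5.7755, Σln t·ln v = 8.2957.
Equations: 10.1257·k + 6.2226·ln C = 8.2957;  6.2226·k + 5·ln C = 5.7755.
Δ = 10.1257·5 − (6.2226)² = 11.9082; k = (8.2957·5 − 6.2226·5.7755)/11.9082 = 0.46522, ln C = (10.1257·5.7755 − 6.2226·8.2957)/11.9082 = 0.57613.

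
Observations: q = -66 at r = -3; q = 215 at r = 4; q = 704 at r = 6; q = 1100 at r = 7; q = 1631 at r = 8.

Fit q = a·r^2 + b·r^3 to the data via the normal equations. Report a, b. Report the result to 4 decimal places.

a = 1.5797, b = 2.9868

Setting ∂/∂a … = 0 gives: 8130·a + 58132·b = 186474;  58132·a + 431274·b = 1379978.
Determinant 8130·431274 − 58132² = 126928196.
a = (186474·431274 − 58132·1379978)/126928196 = 50126695/31732049; b = (8130·1379978 − 58132·186474)/126928196 = 94778643/31732049.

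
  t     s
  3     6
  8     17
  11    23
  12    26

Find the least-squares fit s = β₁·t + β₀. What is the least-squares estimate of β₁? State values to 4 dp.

From the data, Σt·t = 338, Σt = 34, Σ1 = 4.
Moment sums: Σt·s = 719, Σs = 72.
Eliminating β₀: 4·(row 1) − 34·(row 2) gives 196·β₁ = 4·719 − 34·72 = 428, so β₁ = 107/49.
Then β₀ = (72 − 34·(107/49))/4 = -55/98.

β₁ = 2.1837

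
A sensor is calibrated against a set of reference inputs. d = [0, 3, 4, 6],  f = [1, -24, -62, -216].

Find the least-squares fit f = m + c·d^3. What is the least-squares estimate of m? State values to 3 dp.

m = 2.191

From the data, Σ1 = 4, Σd^3 = 307, Σd^3·d^3 = 51481.
Moment sums: Σf = -301, Σd^3·f = -51272.
So XᵀX·[m, c]ᵀ = Xᵀf: [[4, 307]; [307, 51481]]·[m, c]ᵀ = [-301, -51272]ᵀ.
det = 4·51481 − 307² = 111675.
m = ((-301)·51481 − 307·(-51272))/111675 = 244723/111675; c = (4·(-51272) − 307·(-301))/111675 = -112681/111675.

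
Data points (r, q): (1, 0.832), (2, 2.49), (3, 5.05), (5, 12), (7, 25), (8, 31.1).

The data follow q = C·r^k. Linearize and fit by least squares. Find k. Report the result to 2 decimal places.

Let Y = ln q. Fitting Y = k·ln r + ln C by least squares:
AᵀA = [[12.3883, 7.4265]; [7.4265, 6]], rhs = [19.8218, 11.4887]ᵀ  (here Σln r = 7.4265, Σ(ln r)² = 12.3883, Σln q = 11.4887, Σln r·ln q = 19.8218).
Solving (det = 19.1764): k = 1.75264, ln C = -0.25456.

k = 1.75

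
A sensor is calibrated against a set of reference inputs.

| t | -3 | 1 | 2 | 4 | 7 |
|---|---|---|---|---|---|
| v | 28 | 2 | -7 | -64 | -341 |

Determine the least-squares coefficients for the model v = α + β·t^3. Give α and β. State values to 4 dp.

Compute the Gram sums: Σ1 = 5, Σt^3 = 389, Σt^3·t^3 = 122539.
For Aᵀv: Σv = -382, Σt^3·v = -121869.
Normal equations: [[5, 389]; [389, 122539]]·[α, β]ᵀ = [-382, -121869]ᵀ.
Determinant 5·122539 − 389² = 461374.
α = ((-382)·122539 − 389·(-121869))/461374 = 597143/461374; β = (5·(-121869) − 389·(-382))/461374 = -460747/461374.

α = 1.2943, β = -0.9986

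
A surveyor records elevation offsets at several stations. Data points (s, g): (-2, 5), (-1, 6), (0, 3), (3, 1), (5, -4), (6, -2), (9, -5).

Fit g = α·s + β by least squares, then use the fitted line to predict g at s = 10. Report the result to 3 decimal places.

ĝ = -6.757

Compute the Gram sums: Σs·s = 156, Σs = 20, Σ1 = 7.
For Xᵀg: Σs·g = -90, Σg = 4.
Δ = 156·7 − 20² = 692.
α = ((-90)·7 − 20·4)/692 = -355/346; β = (156·4 − 20·(-90))/692 = 606/173.
At s = 10: ĝ = (-355/346)·(10) + (606/173)·(1) = -1169/173.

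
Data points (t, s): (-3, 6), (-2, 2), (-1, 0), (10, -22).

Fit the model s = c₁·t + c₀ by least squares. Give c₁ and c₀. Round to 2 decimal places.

c₁ = -2.07, c₀ = -1.43

From the data, Σt·t = 114, Σt = 4, Σ1 = 4.
Moment sums: Σt·s = -242, Σs = -14.
XᵀX·[c₁, c₀]ᵀ = Xᵀs becomes [[114, 4]; [4, 4]]·[c₁, c₀]ᵀ = [-242, -14]ᵀ.
Δ = 114·4 − 4² = 440.
c₁ = ((-242)·4 − 4·(-14))/440 = -114/55; c₀ = (114·(-14) − 4·(-242))/440 = -157/110.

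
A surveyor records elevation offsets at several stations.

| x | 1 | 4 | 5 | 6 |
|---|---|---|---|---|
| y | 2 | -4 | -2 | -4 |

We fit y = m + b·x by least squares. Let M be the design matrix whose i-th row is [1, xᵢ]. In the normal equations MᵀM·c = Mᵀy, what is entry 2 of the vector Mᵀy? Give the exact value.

-48

Entry 2 ↔ basis x, so (Mᵀy)_{2} = Σᵢ (x)·yᵢ = (1)·(2) + (4)·(-4) + (5)·(-2) + (6)·(-4) = -48.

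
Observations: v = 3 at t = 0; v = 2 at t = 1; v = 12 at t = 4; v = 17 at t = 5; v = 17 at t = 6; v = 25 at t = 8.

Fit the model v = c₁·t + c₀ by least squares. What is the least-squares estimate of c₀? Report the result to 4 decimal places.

c₀ = 1.1014

From the data, Σt·t = 142, Σt = 24, Σ1 = 6.
Moment sums: Σt·v = 437, Σv = 76.
Normal equations: [[142, 24]; [24, 6]]·[c₁, c₀]ᵀ = [437, 76]ᵀ.
Δ = 142·6 − 24² = 276.
c₁ = (437·6 − 24·76)/276 = 133/46; c₀ = (142·76 − 24·437)/276 = 76/69.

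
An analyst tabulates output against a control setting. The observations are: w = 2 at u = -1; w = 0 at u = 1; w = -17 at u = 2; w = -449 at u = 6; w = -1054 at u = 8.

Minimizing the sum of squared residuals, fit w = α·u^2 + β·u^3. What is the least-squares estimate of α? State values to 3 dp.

α = -0.415

With design matrix A, AᵀA = [[5410, 40576]; [40576, 308866]] and Aᵀw = [-83686, -636770]ᵀ.
Δ = 5410·308866 − 40576² = 24553284.
α = ((-83686)·308866 − 40576·(-636770))/24553284 = -2545139/6138321; β = (5410·(-636770) − 40576·(-83686))/24553284 = -12320641/6138321.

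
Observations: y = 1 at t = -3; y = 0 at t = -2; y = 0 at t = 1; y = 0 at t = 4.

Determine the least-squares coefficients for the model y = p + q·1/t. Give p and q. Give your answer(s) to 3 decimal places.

With design matrix M, MᵀM = [[4, 5/12]; [5/12, 205/144]] and Mᵀy = [1, -1/3]ᵀ.
Eliminating q: (205/144)·(row 1) − (5/12)·(row 2) gives (265/48)·p = (205/144)·1 − (5/12)·(-1/3) = 25/16, so p = 15/53.
Then q = ((-1/3) − (5/12)·(15/53))/(205/144) = -84/265.

p = 0.283, q = -0.317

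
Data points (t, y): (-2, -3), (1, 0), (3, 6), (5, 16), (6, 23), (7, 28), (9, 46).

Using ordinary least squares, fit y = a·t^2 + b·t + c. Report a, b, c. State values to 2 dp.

Forming MᵀM = [[10981, 1433, 205]; [1433, 205, 29]; [205, 29, 7]] and Mᵀy = [6368, 852, 116]ᵀ gives MᵀM·[a, b, c]ᵀ = Mᵀy.
Row-reducing yields a = 3431/7938, b = 33433/23814, c = -22657/11907.

a = 0.43, b = 1.40, c = -1.90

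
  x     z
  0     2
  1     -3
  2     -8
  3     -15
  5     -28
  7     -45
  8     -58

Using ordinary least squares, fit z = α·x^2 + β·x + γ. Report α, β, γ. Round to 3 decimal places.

α = -0.429, β = -3.853, γ = 1.486

With design matrix M, MᵀM = [[7220, 1016, 152]; [1016, 152, 26]; [152, 26, 7]] and Mᵀz = [-6787, -983, -155]ᵀ.
Inverting the 3×3 Gram matrix, [α, β, γ]ᵀ = [-10109/23556, -90757/23556, 5835/3926]ᵀ.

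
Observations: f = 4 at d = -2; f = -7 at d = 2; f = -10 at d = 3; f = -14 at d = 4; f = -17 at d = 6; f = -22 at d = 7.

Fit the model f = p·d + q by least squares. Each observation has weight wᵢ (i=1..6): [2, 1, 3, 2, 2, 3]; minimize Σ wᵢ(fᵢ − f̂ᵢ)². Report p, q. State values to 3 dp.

Entries of AᵀWA: Σwᵢ·d·d = 290, Σwᵢ·d = 48, Σwᵢ·1 = 13.
Right-hand side: Σwᵢ·d·f = -898, Σwᵢ·f = -157.
AᵀWA·[p, q]ᵀ = AᵀWf becomes [[290, 48]; [48, 13]]·[p, q]ᵀ = [-898, -157]ᵀ.
Δ = 290·13 − 48² = 1466.
p = ((-898)·13 − 48·(-157))/1466 = -2069/733; q = (290·(-157) − 48·(-898))/1466 = -1213/733.

p = -2.823, q = -1.655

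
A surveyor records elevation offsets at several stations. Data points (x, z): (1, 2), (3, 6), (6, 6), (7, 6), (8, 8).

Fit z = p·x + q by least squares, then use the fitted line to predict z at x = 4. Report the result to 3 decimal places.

ẑ = 4.953

MᵀM·[p, q]ᵀ = Mᵀz reads: 159·p + 25·q = 162;  25·p + 5·q = 28.
(Σx·x = 159, Σx = 25, Σ1 = 5, Σx·z = 162, Σz = 28.)
Δ = 159·5 − 25² = 170.
p = (162·5 − 25·28)/170 = 11/17; q = (159·28 − 25·162)/170 = 201/85.
At x = 4: ẑ = (11/17)·(4) + (201/85)·(1) = 421/85.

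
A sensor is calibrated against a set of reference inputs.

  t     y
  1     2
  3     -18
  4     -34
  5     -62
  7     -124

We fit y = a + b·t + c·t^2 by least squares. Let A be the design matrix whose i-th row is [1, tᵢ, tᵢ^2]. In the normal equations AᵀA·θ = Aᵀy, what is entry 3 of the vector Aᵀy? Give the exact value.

Entry 3 ↔ basis t^2, so (Aᵀy)_{3} = Σᵢ (t^2)·yᵢ = (1)·(2) + (9)·(-18) + (16)·(-34) + (25)·(-62) + (49)·(-124) = -8330.

-8330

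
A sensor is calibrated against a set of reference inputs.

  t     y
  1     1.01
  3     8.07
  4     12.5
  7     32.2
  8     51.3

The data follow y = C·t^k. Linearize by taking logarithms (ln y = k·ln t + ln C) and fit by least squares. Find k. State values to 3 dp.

k = 1.836

Let Y = ln y. Fitting Y = k·ln t + ln C by least squares:
Σln t = 6.5103, Σ(ln t)² = 11.2394, Σln y = 12.0335, Σln t·ln y = 20.7398.
Normal system: [[11.2394, 6.5103]; [6.5103, 5]]·[k, ln C]ᵀ = [20.7398, 12.0335]ᵀ.
Δ = 11.2394·5 − (6.5103)² = 13.8136; k = (20.7398·5 − 6.5103·12.0335)/13.8136 = 1.83573, ln C = (11.2394·12.0335 − 6.5103·20.7398)/13.8136 = 0.01649.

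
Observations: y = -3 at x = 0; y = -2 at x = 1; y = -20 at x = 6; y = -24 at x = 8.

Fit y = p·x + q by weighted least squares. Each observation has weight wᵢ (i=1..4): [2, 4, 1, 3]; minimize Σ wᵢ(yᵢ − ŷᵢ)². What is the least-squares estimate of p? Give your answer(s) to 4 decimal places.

p = -2.9519

Normal-equation sums: Σwᵢ·x·x = 232, Σwᵢ·x = 34, Σwᵢ·1 = 10.
Moment sums: Σwᵢ·x·y = -704, Σwᵢ·y = -106.
MᵀWM·[p, q]ᵀ = MᵀWy becomes [[232, 34]; [34, 10]]·[p, q]ᵀ = [-704, -106]ᵀ.
Δ = 232·10 − 34² = 1164.
p = ((-704)·10 − 34·(-106))/1164 = -859/291; q = (232·(-106) − 34·(-704))/1164 = -164/291.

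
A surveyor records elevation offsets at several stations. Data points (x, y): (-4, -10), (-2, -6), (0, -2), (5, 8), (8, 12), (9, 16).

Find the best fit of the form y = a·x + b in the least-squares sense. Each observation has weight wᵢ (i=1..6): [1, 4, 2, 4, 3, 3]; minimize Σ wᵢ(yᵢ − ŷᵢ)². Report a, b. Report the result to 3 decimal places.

a = 1.925, b = -2.093

Compute the Gram sums: Σwᵢ·x·x = 567, Σwᵢ·x = 59, Σwᵢ·1 = 17.
For MᵀWy: Σwᵢ·x·y = 968, Σwᵢ·y = 78.
So MᵀWM·[a, b]ᵀ = MᵀWy: [[567, 59]; [59, 17]]·[a, b]ᵀ = [968, 78]ᵀ.
det = 567·17 − 59² = 6158.
a = (968·17 − 59·78)/6158 = 5927/3079; b = (567·78 − 59·968)/6158 = -6443/3079.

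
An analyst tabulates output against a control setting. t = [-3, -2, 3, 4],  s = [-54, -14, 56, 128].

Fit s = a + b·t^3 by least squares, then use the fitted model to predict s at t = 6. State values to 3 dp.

The normal equations are: 4·a + 56·b = 116;  56·a + 5618·b = 11274.
Eliminating b: 5618·(row 1) − 56·(row 2) gives 19336·a = 5618·116 − 56·11274 = 20344, so a = 2543/2417.
Then b = (11274 − 56·(2543/2417))/5618 = 4825/2417.
At t = 6: ŝ = (2543/2417)·(1) + (4825/2417)·(216) = 1044743/2417.

ŝ = 432.248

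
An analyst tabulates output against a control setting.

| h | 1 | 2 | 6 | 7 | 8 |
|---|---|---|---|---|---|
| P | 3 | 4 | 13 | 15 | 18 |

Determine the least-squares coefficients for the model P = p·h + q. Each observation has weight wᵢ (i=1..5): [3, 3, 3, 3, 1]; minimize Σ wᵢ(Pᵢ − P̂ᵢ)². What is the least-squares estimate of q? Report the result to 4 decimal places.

Sums needed: Σwᵢ·h·h = 334, Σwᵢ·h = 56, Σwᵢ·1 = 13.
Right-hand side: Σwᵢ·h·P = 726, Σwᵢ·P = 123.
Normal equations: [[334, 56]; [56, 13]]·[p, q]ᵀ = [726, 123]ᵀ.
Δ = 334·13 − 56² = 1206.
p = (726·13 − 56·123)/1206 = 425/201; q = (334·123 − 56·726)/1206 = 71/201.

q = 0.3532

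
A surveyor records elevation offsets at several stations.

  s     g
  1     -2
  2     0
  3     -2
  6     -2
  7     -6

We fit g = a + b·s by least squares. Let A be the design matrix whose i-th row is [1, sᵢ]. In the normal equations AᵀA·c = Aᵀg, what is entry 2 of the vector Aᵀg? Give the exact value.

Entry 2 ↔ basis s, so (Aᵀg)_{2} = Σᵢ (s)·gᵢ = (1)·(-2) + (2)·(0) + (3)·(-2) + (6)·(-2) + (7)·(-6) = -62.

-62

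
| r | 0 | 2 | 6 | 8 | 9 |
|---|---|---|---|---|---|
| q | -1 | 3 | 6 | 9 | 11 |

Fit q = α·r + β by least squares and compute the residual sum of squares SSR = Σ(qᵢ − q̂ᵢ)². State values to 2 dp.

The normal equations are: 185·α + 25·β = 213;  25·α + 5·β = 28.
(Σr·r = 185, Σr = 25, Σ1 = 5, Σr·q = 213, Σq = 28.)
Determinant 185·5 − 25² = 300.
α = (213·5 − 25·28)/300 = 73/60; β = (185·28 − 25·213)/300 = -29/60.
Residuals: -31/60, 21/20, -49/60, -1/4, 8/15; SSR = 143/60.

SSR = 2.38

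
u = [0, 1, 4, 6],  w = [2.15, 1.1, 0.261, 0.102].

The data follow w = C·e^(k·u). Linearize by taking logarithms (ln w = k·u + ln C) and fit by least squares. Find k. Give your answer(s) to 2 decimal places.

k = -0.50

Linearized form: ln w = k·u + ln C. From the 4 transformed points,
Σu = 11.0000, Σ(u)² = 53.0000, Σln w = -2.7652, Σu·ln w = -18.9743.
Equations: 53.0000·k + 11.0000·ln C = -18.9743;  11.0000·k + 4·ln C = -2.7652.
Δ = 53.0000·4 − (11.0000)² = 91.0000; k = (-18.9743·4 − 11.0000·-2.7652)/91.0000 = -0.49978, ln C = (53.0000·-2.7652 − 11.0000·-18.9743)/91.0000 = 0.68308.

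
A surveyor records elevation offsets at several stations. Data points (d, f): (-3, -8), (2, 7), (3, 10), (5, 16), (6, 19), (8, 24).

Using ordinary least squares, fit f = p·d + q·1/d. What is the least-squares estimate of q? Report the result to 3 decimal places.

The normal equations are: 147·p + 6·q = 454;  6·p + (889/1600)·q = 283/15.
(Σd·d = 147, Σd·1/d = 6, Σ1/d·1/d = 889/1600, Σd·f = 454, Σ1/d·f = 283/15.)
det = 147·(889/1600) − 6² = 73083/1600.
p = (454·(889/1600) − 6·(283/15))/(73083/1600) = 74162/24361; q = (147·(283/15) − 6·454)/(73083/1600) = 79040/73083.

q = 1.082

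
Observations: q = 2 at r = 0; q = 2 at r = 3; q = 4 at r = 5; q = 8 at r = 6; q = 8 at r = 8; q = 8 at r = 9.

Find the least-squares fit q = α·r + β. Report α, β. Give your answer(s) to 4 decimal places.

α = 0.8146, β = 1.1246

Compute the Gram sums: Σr·r = 215, Σr = 31, Σ1 = 6.
For Aᵀq: Σr·q = 210, Σq = 32.
AᵀA·[α, β]ᵀ = Aᵀq becomes [[215, 31]; [31, 6]]·[α, β]ᵀ = [210, 32]ᵀ.
Δ = 215·6 − 31² = 329.
α = (210·6 − 31·32)/329 = 268/329; β = (215·32 − 31·210)/329 = 370/329.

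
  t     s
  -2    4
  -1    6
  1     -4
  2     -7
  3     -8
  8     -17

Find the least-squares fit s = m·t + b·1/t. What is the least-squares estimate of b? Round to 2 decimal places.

Forming XᵀX = [[83, 6]; [6, 1513/576]] and Xᵀs = [-192, -487/24]ᵀ gives XᵀX·[m, b]ᵀ = Xᵀs.
Determinant 83·(1513/576) − 6² = 104843/576.
m = ((-192)·(1513/576) − 6·(-487/24))/(104843/576) = -220368/104843; b = (83·(-487/24) − 6·(-192))/(104843/576) = -306552/104843.

b = -2.92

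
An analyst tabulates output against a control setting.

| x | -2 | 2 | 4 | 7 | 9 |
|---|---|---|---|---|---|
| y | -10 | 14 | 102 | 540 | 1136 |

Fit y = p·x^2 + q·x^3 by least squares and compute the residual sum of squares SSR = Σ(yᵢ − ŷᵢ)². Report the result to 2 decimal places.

Forming AᵀA = [[9250, 76880]; [76880, 653314]] and Aᵀy = [120124, 1020084]ᵀ gives AᵀA·[p, q]ᵀ = Aᵀy.
Δ = 9250·653314 − 76880² = 132620100.
p = (120124·653314 − 76880·1020084)/132620100 = 13658254/33155025; q = (9250·1020084 − 76880·120124)/132620100 = 10032194/6631005.
Residuals: 15104494/33155025, 2749858/11051675, -47021594/33155025, 29246344/33155025, -3185768/11051675; SSR = 104174924/33155025.

SSR = 3.14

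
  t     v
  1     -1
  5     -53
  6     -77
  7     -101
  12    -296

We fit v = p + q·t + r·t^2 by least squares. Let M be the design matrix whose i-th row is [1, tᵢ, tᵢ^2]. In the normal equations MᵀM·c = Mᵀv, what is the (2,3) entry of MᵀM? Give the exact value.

Row 2 ↔ basis t, column 3 ↔ basis t^2, so (MᵀM)_{2,3} = Σᵢ (t)·(t^2) = (1)·(1) + (5)·(25) + (6)·(36) + (7)·(49) + (12)·(144) = 2413.

2413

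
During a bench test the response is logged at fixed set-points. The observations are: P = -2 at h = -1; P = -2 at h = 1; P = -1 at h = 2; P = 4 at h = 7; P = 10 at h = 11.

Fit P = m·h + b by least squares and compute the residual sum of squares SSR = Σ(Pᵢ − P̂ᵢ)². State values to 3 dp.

The normal system MᵀM·[m, b]ᵀ = MᵀP is [[176, 20]; [20, 5]]·[m, b]ᵀ = [136, 9]ᵀ.
Eliminating b: 5·(row 1) − 20·(row 2) gives 480·m = 5·136 − 20·9 = 500, so m = 25/24.
Then b = (9 − 20·(25/24))/5 = -71/30.
Residuals: 169/120, -27/40, -43/60, -37/40, 109/120; SSR = 139/30.

SSR = 4.633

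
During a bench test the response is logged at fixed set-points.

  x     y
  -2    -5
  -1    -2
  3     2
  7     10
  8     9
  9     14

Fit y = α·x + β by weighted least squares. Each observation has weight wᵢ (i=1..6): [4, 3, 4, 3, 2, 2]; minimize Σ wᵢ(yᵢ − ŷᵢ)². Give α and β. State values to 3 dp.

The normal equations are: 492·α + 56·β = 676;  56·α + 18·β = 58.
(Σwᵢ·x·x = 492, Σwᵢ·x = 56, Σwᵢ·1 = 18, Σwᵢ·x·y = 676, Σwᵢ·y = 58.)
Determinant 492·18 − 56² = 5720.
α = (676·18 − 56·58)/5720 = 223/143; β = (492·58 − 56·676)/5720 = -233/143.

α = 1.559, β = -1.629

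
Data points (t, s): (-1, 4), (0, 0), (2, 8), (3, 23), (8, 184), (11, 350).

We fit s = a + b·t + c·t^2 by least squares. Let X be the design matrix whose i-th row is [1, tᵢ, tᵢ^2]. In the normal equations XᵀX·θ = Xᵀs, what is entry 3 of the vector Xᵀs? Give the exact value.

Entry 3 ↔ basis t^2, so (Xᵀs)_{3} = Σᵢ (t^2)·sᵢ = (1)·(4) + (0)·(0) + (4)·(8) + (9)·(23) + (64)·(184) + (121)·(350) = 54369.

54369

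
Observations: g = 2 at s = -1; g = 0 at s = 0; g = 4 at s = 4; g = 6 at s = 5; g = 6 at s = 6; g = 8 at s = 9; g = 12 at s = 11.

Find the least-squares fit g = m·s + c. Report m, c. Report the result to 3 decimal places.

m = 0.866, c = 1.224

Setting ∂/∂m … = 0 gives: 280·m + 34·c = 284;  34·m + 7·c = 38.
(Σs·s = 280, Σs = 34, Σ1 = 7, Σs·g = 284, Σg = 38.)
Eliminating c: 7·(row 1) − 34·(row 2) gives 804·m = 7·284 − 34·38 = 696, so m = 58/67.
Then c = (38 − 34·(58/67))/7 = 82/67.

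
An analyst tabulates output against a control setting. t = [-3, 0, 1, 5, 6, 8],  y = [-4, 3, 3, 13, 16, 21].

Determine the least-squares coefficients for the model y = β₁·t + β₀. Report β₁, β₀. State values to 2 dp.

β₁ = 2.26, β₀ = 2.25

Sums needed: Σt·t = 135, Σt = 17, Σ1 = 6.
Right-hand side: Σt·y = 344, Σy = 52.
So AᵀA·[β₁, β₀]ᵀ = Aᵀy: [[135, 17]; [17, 6]]·[β₁, β₀]ᵀ = [344, 52]ᵀ.
Eliminating β₀: 6·(row 1) − 17·(row 2) gives 521·β₁ = 6·344 − 17·52 = 1180, so β₁ = 1180/521.
Then β₀ = (52 − 17·(1180/521))/6 = 1172/521.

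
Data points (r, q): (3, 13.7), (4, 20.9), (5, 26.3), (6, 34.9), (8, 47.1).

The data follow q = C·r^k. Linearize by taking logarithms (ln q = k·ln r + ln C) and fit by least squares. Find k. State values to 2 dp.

With ln qᵢ as the transformed response and ln rᵢ as the regressor:
AᵀA = [[13.2535, 7.9655]; [7.9655, 5]], rhs = [26.7274, 16.3315]ᵀ  (here Σln r = 7.9655, Σ(ln r)² = 13.2535, Σln q = 16.3315, Σln r·ln q = 26.7274).
Solving (det = 2.8177): k = 1.25920, ln C = 1.26026.

k = 1.26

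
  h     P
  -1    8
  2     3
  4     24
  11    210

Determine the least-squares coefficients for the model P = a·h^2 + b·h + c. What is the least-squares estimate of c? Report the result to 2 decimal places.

Normal-equation sums: Σh^2·h^2 = 14914, Σh^2·h = 1402, Σh^2 = 142, Σh·h = 142, Σh = 16, Σ1 = 4.
Right-hand side: Σh^2·P = 25814, Σh·P = 2404, ΣP = 245.
Normal equations: [[14914, 1402, 142]; [1402, 142, 16]; [142, 16, 4]]·[a, b, c]ᵀ = [25814, 2404, 245]ᵀ.
Solving the 3×3 system (Gaussian elimination) gives a = 49157/24846, b = -24001/8282, c = 32378/12423.

c = 2.61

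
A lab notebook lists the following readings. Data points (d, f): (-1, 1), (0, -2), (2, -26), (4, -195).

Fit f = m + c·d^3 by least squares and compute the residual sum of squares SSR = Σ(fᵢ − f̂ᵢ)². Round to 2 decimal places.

SSR = 0.01

Setting ∂/∂m … = 0 gives: 4·m + 71·c = -222;  71·m + 4161·c = -12689.
(Σ1 = 4, Σd^3 = 71, Σd^3·d^3 = 4161, Σf = -222, Σd^3·f = -12689.)
Determinant 4·4161 − 71² = 11603.
m = ((-222)·4161 − 71·(-12689))/11603 = -22823/11603; c = (4·(-12689) − 71·(-222))/11603 = -34994/11603.
Residuals: -568/11603, -383/11603, 1097/11603, -146/11603; SSR = 146/11603.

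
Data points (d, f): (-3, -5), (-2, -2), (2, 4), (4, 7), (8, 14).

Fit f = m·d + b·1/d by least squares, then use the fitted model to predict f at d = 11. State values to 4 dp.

f̂ = 19.4254

With design matrix A, AᵀA = [[97, 5]; [5, 397/576]] and Aᵀf = [167, 49/6]ᵀ.
det = 97·(397/576) − 5² = 24109/576.
m = (167·(397/576) − 5·(49/6))/(24109/576) = 42779/24109; b = (97·(49/6) − 5·167)/(24109/576) = -24672/24109.
At d = 11: f̂ = (42779/24109)·(11) + (-24672/24109)·(1/11) = 5151587/265199.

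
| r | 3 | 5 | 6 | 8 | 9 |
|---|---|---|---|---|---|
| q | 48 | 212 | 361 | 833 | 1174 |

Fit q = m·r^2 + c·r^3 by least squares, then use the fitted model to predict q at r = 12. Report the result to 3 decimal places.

q̂ = 2736.033

Setting ∂/∂m … = 0 gives: 12659·m + 102961·c = 167134;  102961·m + 856595·c = 1388114.
det = 12659·856595 − 102961² = 242668584.
m = (167134·856595 − 102961·1388114)/242668584 = 147671/146539; c = (12659·1388114 − 102961·167134)/242668584 = 219717/146539.
At r = 12: q̂ = (147671/146539)·(144) + (219717/146539)·(1728) = 400935600/146539.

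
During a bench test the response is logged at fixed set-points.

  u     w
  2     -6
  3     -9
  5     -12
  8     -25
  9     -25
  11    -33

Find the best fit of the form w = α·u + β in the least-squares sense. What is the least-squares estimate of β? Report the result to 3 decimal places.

β = 0.700

Sums needed: Σu·u = 304, Σu = 38, Σ1 = 6.
Right-hand side: Σu·w = -887, Σw = -110.
Normal equations: [[304, 38]; [38, 6]]·[α, β]ᵀ = [-887, -110]ᵀ.
det = 304·6 − 38² = 380.
α = ((-887)·6 − 38·(-110))/380 = -571/190; β = (304·(-110) − 38·(-887))/380 = 7/10.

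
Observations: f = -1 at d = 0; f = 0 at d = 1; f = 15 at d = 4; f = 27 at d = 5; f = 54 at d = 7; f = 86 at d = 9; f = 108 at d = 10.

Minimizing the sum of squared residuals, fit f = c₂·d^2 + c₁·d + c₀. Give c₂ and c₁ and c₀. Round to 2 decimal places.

Compute the Gram sums: Σd^2·d^2 = 19844, Σd^2·d = 2262, Σd^2 = 272, Σd·d = 272, Σd = 36, Σ1 = 7.
Right-hand side: Σd^2·f = 21327, Σd·f = 2427, Σf = 289.
Normal equations: [[19844, 2262, 272]; [2262, 272, 36]; [272, 36, 7]]·[c₂, c₁, c₀]ᵀ = [21327, 2427, 289]ᵀ.
Row-reducing yields c₂ = 11983/11158, c₁ = 33567/212002, c₀ = -19061/15143.

c₂ = 1.07, c₁ = 0.16, c₀ = -1.26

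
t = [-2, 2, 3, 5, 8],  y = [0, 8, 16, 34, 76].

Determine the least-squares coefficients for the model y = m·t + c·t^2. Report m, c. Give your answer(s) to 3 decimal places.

m = 2.227, c = 0.913

The normal equations are: 106·m + 664·c = 842;  664·m + 4834·c = 5890.
(Σt·t = 106, Σt·t^2 = 664, Σt^2·t^2 = 4834, Σt·y = 842, Σt^2·y = 5890.)
Determinant 106·4834 − 664² = 71508.
m = (842·4834 − 664·5890)/71508 = 39817/17877; c = (106·5890 − 664·842)/71508 = 16313/17877.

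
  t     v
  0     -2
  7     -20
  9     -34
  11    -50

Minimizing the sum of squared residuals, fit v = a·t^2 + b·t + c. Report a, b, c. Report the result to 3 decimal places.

a = -0.441, b = 0.465, c = -1.974

Entries of XᵀX: Σt^2·t^2 = 23603, Σt^2·t = 2403, Σt^2 = 251, Σt·t = 251, Σt = 27, Σ1 = 4.
And Σt^2·v = -9784, Σt·v = -996, Σv = -106.
XᵀX·[a, b, c]ᵀ = Xᵀv becomes [[23603, 2403, 251]; [2403, 251, 27]; [251, 27, 4]]·[a, b, c]ᵀ = [-9784, -996, -106]ᵀ.
Inverting the 3×3 Gram matrix, [a, b, c]ᵀ = [-3311/7510, 17463/37550, -37062/18775]ᵀ.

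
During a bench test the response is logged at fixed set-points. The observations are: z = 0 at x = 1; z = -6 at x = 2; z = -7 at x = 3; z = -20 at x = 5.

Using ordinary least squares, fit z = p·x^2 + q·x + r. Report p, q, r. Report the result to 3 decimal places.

Setting ∂/∂p … = 0 gives: 723·p + 161·q + 39·r = -587;  161·p + 39·q + 11·r = -133;  39·p + 11·q + 4·r = -33.
Row-reducing yields p = -5/11, q = -112/55, r = 98/55.

p = -0.455, q = -2.036, r = 1.782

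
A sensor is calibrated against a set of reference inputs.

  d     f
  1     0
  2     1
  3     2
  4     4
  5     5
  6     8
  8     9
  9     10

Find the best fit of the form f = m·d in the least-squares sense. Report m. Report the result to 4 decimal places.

m = 1.0975

Forming MᵀM = [[236]] and Mᵀf = [259]ᵀ gives MᵀM·[m]ᵀ = Mᵀf.
m = 259/236 = 1.09746.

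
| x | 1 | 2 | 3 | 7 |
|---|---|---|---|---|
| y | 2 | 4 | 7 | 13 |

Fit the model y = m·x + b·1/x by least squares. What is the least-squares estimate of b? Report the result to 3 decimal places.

b = 0.394

Compute the Gram sums: Σx·x = 63, Σx·1/x = 4, Σ1/x·1/x = 2437/1764.
For Aᵀy: Σx·y = 122, Σ1/x·y = 172/21.
Normal equations: [[63, 4]; [4, 2437/1764]]·[m, b]ᵀ = [122, 172/21]ᵀ.
Determinant 63·(2437/1764) − 4² = 1989/28.
m = (122·(2437/1764) − 4·(172/21))/(1989/28) = 239522/125307; b = (63·(172/21) − 4·122)/(1989/28) = 784/1989.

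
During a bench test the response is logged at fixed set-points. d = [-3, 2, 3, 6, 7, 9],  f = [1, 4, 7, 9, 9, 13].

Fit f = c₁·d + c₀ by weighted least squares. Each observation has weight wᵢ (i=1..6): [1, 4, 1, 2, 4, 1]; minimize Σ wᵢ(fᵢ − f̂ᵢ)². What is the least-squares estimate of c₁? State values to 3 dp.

Compute the Gram sums: Σwᵢ·d·d = 383, Σwᵢ·d = 57, Σwᵢ·1 = 13.
For AᵀWf: Σwᵢ·d·f = 527, Σwᵢ·f = 91.
Normal equations: [[383, 57]; [57, 13]]·[c₁, c₀]ᵀ = [527, 91]ᵀ.
det = 383·13 − 57² = 1730.
c₁ = (527·13 − 57·91)/1730 = 832/865; c₀ = (383·91 − 57·527)/1730 = 2407/865.

c₁ = 0.962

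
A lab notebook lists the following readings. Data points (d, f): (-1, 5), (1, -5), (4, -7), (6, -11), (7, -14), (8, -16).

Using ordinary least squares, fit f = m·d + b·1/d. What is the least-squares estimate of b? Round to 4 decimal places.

Compute the Gram sums: Σd·d = 167, Σd·1/d = 6, Σ1/d·1/d = 60013/28224.
For Mᵀf: Σd·f = -330, Σ1/d·f = -211/12.
det = 167·(60013/28224) − 6² = 9006107/28224.
m = ((-330)·(60013/28224) − 6·(-211/12))/(9006107/28224) = -16826658/9006107; b = (167·(-211/12) − 6·(-330))/(9006107/28224) = -26993904/9006107.

b = -2.9973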